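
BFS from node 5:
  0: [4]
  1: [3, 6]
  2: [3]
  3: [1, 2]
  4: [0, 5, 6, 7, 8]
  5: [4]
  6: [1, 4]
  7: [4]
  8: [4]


Visit 5, enqueue [4]
Visit 4, enqueue [0, 6, 7, 8]
Visit 0, enqueue []
Visit 6, enqueue [1]
Visit 7, enqueue []
Visit 8, enqueue []
Visit 1, enqueue [3]
Visit 3, enqueue [2]
Visit 2, enqueue []

BFS order: [5, 4, 0, 6, 7, 8, 1, 3, 2]


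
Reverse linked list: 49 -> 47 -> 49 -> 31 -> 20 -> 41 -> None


Step 1: curr=49, set curr.next=prev(None) | reversed so far: 49
Step 2: curr=47, set curr.next=prev(49) | reversed so far: 47 -> 49
Step 3: curr=49, set curr.next=prev(47) | reversed so far: 49 -> 47 -> 49
Step 4: curr=31, set curr.next=prev(49) | reversed so far: 31 -> 49 -> 47 -> 49
Step 5: curr=20, set curr.next=prev(31) | reversed so far: 20 -> 31 -> 49 -> 47 -> 49
Step 6: curr=41, set curr.next=prev(20) | reversed so far: 41 -> 20 -> 31 -> 49 -> 47 -> 49

41 -> 20 -> 31 -> 49 -> 47 -> 49 -> None


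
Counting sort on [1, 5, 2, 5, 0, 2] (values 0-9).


Input: [1, 5, 2, 5, 0, 2]
Counts: [1, 1, 2, 0, 0, 2, 0, 0, 0, 0]

Sorted: [0, 1, 2, 2, 5, 5]


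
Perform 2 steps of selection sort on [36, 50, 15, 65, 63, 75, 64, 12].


Initial: [36, 50, 15, 65, 63, 75, 64, 12]
Step 1: min=12 at 7
  Swap: [12, 50, 15, 65, 63, 75, 64, 36]
Step 2: min=15 at 2
  Swap: [12, 15, 50, 65, 63, 75, 64, 36]

After 2 steps: [12, 15, 50, 65, 63, 75, 64, 36]


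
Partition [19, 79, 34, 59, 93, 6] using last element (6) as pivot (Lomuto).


Pivot: 6
Place pivot at 0: [6, 79, 34, 59, 93, 19]

Partitioned: [6, 79, 34, 59, 93, 19]


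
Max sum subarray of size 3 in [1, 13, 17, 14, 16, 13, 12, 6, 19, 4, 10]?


[0:3]: 31
[1:4]: 44
[2:5]: 47
[3:6]: 43
[4:7]: 41
[5:8]: 31
[6:9]: 37
[7:10]: 29
[8:11]: 33

Max: 47 at [2:5]


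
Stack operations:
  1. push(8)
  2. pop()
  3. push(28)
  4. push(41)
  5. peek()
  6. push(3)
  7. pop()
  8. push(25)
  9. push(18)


push(8) -> [8]
pop()->8, []
push(28) -> [28]
push(41) -> [28, 41]
peek()->41
push(3) -> [28, 41, 3]
pop()->3, [28, 41]
push(25) -> [28, 41, 25]
push(18) -> [28, 41, 25, 18]

Final stack: [28, 41, 25, 18]


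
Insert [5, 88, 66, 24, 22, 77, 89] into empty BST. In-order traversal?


Insert 5: root
Insert 88: R from 5
Insert 66: R from 5 -> L from 88
Insert 24: R from 5 -> L from 88 -> L from 66
Insert 22: R from 5 -> L from 88 -> L from 66 -> L from 24
Insert 77: R from 5 -> L from 88 -> R from 66
Insert 89: R from 5 -> R from 88

In-order: [5, 22, 24, 66, 77, 88, 89]


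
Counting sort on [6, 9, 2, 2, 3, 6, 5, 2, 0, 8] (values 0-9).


Input: [6, 9, 2, 2, 3, 6, 5, 2, 0, 8]
Counts: [1, 0, 3, 1, 0, 1, 2, 0, 1, 1]

Sorted: [0, 2, 2, 2, 3, 5, 6, 6, 8, 9]


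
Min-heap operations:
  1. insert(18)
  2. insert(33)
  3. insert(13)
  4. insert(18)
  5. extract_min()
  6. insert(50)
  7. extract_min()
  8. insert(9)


insert(18) -> [18]
insert(33) -> [18, 33]
insert(13) -> [13, 33, 18]
insert(18) -> [13, 18, 18, 33]
extract_min()->13, [18, 18, 33]
insert(50) -> [18, 18, 33, 50]
extract_min()->18, [18, 50, 33]
insert(9) -> [9, 18, 33, 50]

Final heap: [9, 18, 33, 50]


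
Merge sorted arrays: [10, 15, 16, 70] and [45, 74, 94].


Take 10 from A
Take 15 from A
Take 16 from A
Take 45 from B
Take 70 from A

Merged: [10, 15, 16, 45, 70, 74, 94]


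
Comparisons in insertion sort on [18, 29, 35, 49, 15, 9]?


Algorithm: insertion sort
Input: [18, 29, 35, 49, 15, 9]
Sorted: [9, 15, 18, 29, 35, 49]

12


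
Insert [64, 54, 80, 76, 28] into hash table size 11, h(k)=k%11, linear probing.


Insert 64: h=9 -> slot 9
Insert 54: h=10 -> slot 10
Insert 80: h=3 -> slot 3
Insert 76: h=10, 1 probes -> slot 0
Insert 28: h=6 -> slot 6

Table: [76, None, None, 80, None, None, 28, None, None, 64, 54]


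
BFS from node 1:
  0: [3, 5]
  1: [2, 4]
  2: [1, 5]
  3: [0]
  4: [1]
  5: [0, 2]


Visit 1, enqueue [2, 4]
Visit 2, enqueue [5]
Visit 4, enqueue []
Visit 5, enqueue [0]
Visit 0, enqueue [3]
Visit 3, enqueue []

BFS order: [1, 2, 4, 5, 0, 3]


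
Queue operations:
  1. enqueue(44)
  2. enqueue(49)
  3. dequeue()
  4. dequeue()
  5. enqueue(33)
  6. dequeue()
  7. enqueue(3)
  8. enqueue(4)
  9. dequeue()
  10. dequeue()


enqueue(44) -> [44]
enqueue(49) -> [44, 49]
dequeue()->44, [49]
dequeue()->49, []
enqueue(33) -> [33]
dequeue()->33, []
enqueue(3) -> [3]
enqueue(4) -> [3, 4]
dequeue()->3, [4]
dequeue()->4, []

Final queue: []


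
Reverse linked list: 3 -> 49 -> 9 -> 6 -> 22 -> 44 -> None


Step 1: curr=3, set curr.next=prev(None) | reversed so far: 3
Step 2: curr=49, set curr.next=prev(3) | reversed so far: 49 -> 3
Step 3: curr=9, set curr.next=prev(49) | reversed so far: 9 -> 49 -> 3
Step 4: curr=6, set curr.next=prev(9) | reversed so far: 6 -> 9 -> 49 -> 3
Step 5: curr=22, set curr.next=prev(6) | reversed so far: 22 -> 6 -> 9 -> 49 -> 3
Step 6: curr=44, set curr.next=prev(22) | reversed so far: 44 -> 22 -> 6 -> 9 -> 49 -> 3

44 -> 22 -> 6 -> 9 -> 49 -> 3 -> None


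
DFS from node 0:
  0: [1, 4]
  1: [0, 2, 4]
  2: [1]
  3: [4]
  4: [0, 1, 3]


Visit 0, push [4, 1]
Visit 1, push [4, 2]
Visit 2, push []
Visit 4, push [3]
Visit 3, push []

DFS order: [0, 1, 2, 4, 3]


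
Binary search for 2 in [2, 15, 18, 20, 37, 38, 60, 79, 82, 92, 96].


Step 1: lo=0, hi=10, mid=5, val=38
Step 2: lo=0, hi=4, mid=2, val=18
Step 3: lo=0, hi=1, mid=0, val=2

Found at index 0


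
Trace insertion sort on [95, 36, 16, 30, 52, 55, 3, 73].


Initial: [95, 36, 16, 30, 52, 55, 3, 73]
Insert 36: [36, 95, 16, 30, 52, 55, 3, 73]
Insert 16: [16, 36, 95, 30, 52, 55, 3, 73]
Insert 30: [16, 30, 36, 95, 52, 55, 3, 73]
Insert 52: [16, 30, 36, 52, 95, 55, 3, 73]
Insert 55: [16, 30, 36, 52, 55, 95, 3, 73]
Insert 3: [3, 16, 30, 36, 52, 55, 95, 73]
Insert 73: [3, 16, 30, 36, 52, 55, 73, 95]

Sorted: [3, 16, 30, 36, 52, 55, 73, 95]


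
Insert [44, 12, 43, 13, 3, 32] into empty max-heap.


Insert 44: [44]
Insert 12: [44, 12]
Insert 43: [44, 12, 43]
Insert 13: [44, 13, 43, 12]
Insert 3: [44, 13, 43, 12, 3]
Insert 32: [44, 13, 43, 12, 3, 32]

Final heap: [44, 13, 43, 12, 3, 32]


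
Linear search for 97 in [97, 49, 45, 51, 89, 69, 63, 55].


i=0: 97==97 found!

Found at 0, 1 comps


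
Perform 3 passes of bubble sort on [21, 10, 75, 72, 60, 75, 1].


Initial: [21, 10, 75, 72, 60, 75, 1]
Pass 1: [10, 21, 72, 60, 75, 1, 75] (4 swaps)
Pass 2: [10, 21, 60, 72, 1, 75, 75] (2 swaps)
Pass 3: [10, 21, 60, 1, 72, 75, 75] (1 swaps)

After 3 passes: [10, 21, 60, 1, 72, 75, 75]


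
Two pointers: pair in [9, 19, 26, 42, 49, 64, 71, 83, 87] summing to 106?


lo=0(9)+hi=8(87)=96
lo=1(19)+hi=8(87)=106

Yes: 19+87=106


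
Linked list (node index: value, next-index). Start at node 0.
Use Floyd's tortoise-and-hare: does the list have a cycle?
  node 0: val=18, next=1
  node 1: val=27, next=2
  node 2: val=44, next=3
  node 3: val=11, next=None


Floyd's tortoise (slow, +1) and hare (fast, +2):
  init: slow=0, fast=0
  step 1: slow=1, fast=2
  step 2: fast 2->3->None, no cycle

Cycle: no


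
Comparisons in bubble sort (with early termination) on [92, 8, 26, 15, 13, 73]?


Algorithm: bubble sort (with early termination)
Input: [92, 8, 26, 15, 13, 73]
Sorted: [8, 13, 15, 26, 73, 92]

14


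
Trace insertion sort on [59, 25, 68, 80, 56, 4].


Initial: [59, 25, 68, 80, 56, 4]
Insert 25: [25, 59, 68, 80, 56, 4]
Insert 68: [25, 59, 68, 80, 56, 4]
Insert 80: [25, 59, 68, 80, 56, 4]
Insert 56: [25, 56, 59, 68, 80, 4]
Insert 4: [4, 25, 56, 59, 68, 80]

Sorted: [4, 25, 56, 59, 68, 80]


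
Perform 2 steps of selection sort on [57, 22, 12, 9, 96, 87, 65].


Initial: [57, 22, 12, 9, 96, 87, 65]
Step 1: min=9 at 3
  Swap: [9, 22, 12, 57, 96, 87, 65]
Step 2: min=12 at 2
  Swap: [9, 12, 22, 57, 96, 87, 65]

After 2 steps: [9, 12, 22, 57, 96, 87, 65]


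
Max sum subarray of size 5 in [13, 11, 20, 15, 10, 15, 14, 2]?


[0:5]: 69
[1:6]: 71
[2:7]: 74
[3:8]: 56

Max: 74 at [2:7]


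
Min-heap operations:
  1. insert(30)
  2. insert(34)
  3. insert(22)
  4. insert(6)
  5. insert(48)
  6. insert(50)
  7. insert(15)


insert(30) -> [30]
insert(34) -> [30, 34]
insert(22) -> [22, 34, 30]
insert(6) -> [6, 22, 30, 34]
insert(48) -> [6, 22, 30, 34, 48]
insert(50) -> [6, 22, 30, 34, 48, 50]
insert(15) -> [6, 22, 15, 34, 48, 50, 30]

Final heap: [6, 22, 15, 34, 48, 50, 30]


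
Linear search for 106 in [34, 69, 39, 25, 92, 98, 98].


i=0: 34!=106
i=1: 69!=106
i=2: 39!=106
i=3: 25!=106
i=4: 92!=106
i=5: 98!=106
i=6: 98!=106

Not found, 7 comps


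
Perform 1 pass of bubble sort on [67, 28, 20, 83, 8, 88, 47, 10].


Initial: [67, 28, 20, 83, 8, 88, 47, 10]
Pass 1: [28, 20, 67, 8, 83, 47, 10, 88] (5 swaps)

After 1 pass: [28, 20, 67, 8, 83, 47, 10, 88]


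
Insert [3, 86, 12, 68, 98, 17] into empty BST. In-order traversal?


Insert 3: root
Insert 86: R from 3
Insert 12: R from 3 -> L from 86
Insert 68: R from 3 -> L from 86 -> R from 12
Insert 98: R from 3 -> R from 86
Insert 17: R from 3 -> L from 86 -> R from 12 -> L from 68

In-order: [3, 12, 17, 68, 86, 98]


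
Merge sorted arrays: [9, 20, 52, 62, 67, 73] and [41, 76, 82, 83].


Take 9 from A
Take 20 from A
Take 41 from B
Take 52 from A
Take 62 from A
Take 67 from A
Take 73 from A

Merged: [9, 20, 41, 52, 62, 67, 73, 76, 82, 83]


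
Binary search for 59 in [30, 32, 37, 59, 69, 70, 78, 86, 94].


Step 1: lo=0, hi=8, mid=4, val=69
Step 2: lo=0, hi=3, mid=1, val=32
Step 3: lo=2, hi=3, mid=2, val=37
Step 4: lo=3, hi=3, mid=3, val=59

Found at index 3


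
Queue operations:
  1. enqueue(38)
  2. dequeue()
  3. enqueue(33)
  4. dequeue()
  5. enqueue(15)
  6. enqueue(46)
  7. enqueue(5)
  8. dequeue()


enqueue(38) -> [38]
dequeue()->38, []
enqueue(33) -> [33]
dequeue()->33, []
enqueue(15) -> [15]
enqueue(46) -> [15, 46]
enqueue(5) -> [15, 46, 5]
dequeue()->15, [46, 5]

Final queue: [46, 5]


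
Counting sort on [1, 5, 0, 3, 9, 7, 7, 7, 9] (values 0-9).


Input: [1, 5, 0, 3, 9, 7, 7, 7, 9]
Counts: [1, 1, 0, 1, 0, 1, 0, 3, 0, 2]

Sorted: [0, 1, 3, 5, 7, 7, 7, 9, 9]


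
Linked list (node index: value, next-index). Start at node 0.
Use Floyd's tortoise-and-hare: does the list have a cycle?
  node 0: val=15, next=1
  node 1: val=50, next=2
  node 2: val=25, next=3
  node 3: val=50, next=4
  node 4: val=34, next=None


Floyd's tortoise (slow, +1) and hare (fast, +2):
  init: slow=0, fast=0
  step 1: slow=1, fast=2
  step 2: slow=2, fast=4
  step 3: fast -> None, no cycle

Cycle: no


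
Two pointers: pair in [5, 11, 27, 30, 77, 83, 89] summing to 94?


lo=0(5)+hi=6(89)=94

Yes: 5+89=94


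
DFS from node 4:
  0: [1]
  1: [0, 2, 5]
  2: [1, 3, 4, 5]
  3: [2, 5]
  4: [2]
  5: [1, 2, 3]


Visit 4, push [2]
Visit 2, push [5, 3, 1]
Visit 1, push [5, 0]
Visit 0, push []
Visit 5, push [3]
Visit 3, push []

DFS order: [4, 2, 1, 0, 5, 3]


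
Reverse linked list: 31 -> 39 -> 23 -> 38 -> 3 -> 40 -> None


Step 1: curr=31, set curr.next=prev(None) | reversed so far: 31
Step 2: curr=39, set curr.next=prev(31) | reversed so far: 39 -> 31
Step 3: curr=23, set curr.next=prev(39) | reversed so far: 23 -> 39 -> 31
Step 4: curr=38, set curr.next=prev(23) | reversed so far: 38 -> 23 -> 39 -> 31
Step 5: curr=3, set curr.next=prev(38) | reversed so far: 3 -> 38 -> 23 -> 39 -> 31
Step 6: curr=40, set curr.next=prev(3) | reversed so far: 40 -> 3 -> 38 -> 23 -> 39 -> 31

40 -> 3 -> 38 -> 23 -> 39 -> 31 -> None


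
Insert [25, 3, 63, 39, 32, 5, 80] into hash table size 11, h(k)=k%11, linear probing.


Insert 25: h=3 -> slot 3
Insert 3: h=3, 1 probes -> slot 4
Insert 63: h=8 -> slot 8
Insert 39: h=6 -> slot 6
Insert 32: h=10 -> slot 10
Insert 5: h=5 -> slot 5
Insert 80: h=3, 4 probes -> slot 7

Table: [None, None, None, 25, 3, 5, 39, 80, 63, None, 32]


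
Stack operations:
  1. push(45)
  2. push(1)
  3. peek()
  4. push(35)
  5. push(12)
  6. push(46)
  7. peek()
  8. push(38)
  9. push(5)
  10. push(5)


push(45) -> [45]
push(1) -> [45, 1]
peek()->1
push(35) -> [45, 1, 35]
push(12) -> [45, 1, 35, 12]
push(46) -> [45, 1, 35, 12, 46]
peek()->46
push(38) -> [45, 1, 35, 12, 46, 38]
push(5) -> [45, 1, 35, 12, 46, 38, 5]
push(5) -> [45, 1, 35, 12, 46, 38, 5, 5]

Final stack: [45, 1, 35, 12, 46, 38, 5, 5]


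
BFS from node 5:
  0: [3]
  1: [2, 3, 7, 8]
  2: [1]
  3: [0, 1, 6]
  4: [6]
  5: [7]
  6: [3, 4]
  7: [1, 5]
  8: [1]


Visit 5, enqueue [7]
Visit 7, enqueue [1]
Visit 1, enqueue [2, 3, 8]
Visit 2, enqueue []
Visit 3, enqueue [0, 6]
Visit 8, enqueue []
Visit 0, enqueue []
Visit 6, enqueue [4]
Visit 4, enqueue []

BFS order: [5, 7, 1, 2, 3, 8, 0, 6, 4]


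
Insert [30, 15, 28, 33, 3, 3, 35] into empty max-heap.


Insert 30: [30]
Insert 15: [30, 15]
Insert 28: [30, 15, 28]
Insert 33: [33, 30, 28, 15]
Insert 3: [33, 30, 28, 15, 3]
Insert 3: [33, 30, 28, 15, 3, 3]
Insert 35: [35, 30, 33, 15, 3, 3, 28]

Final heap: [35, 30, 33, 15, 3, 3, 28]


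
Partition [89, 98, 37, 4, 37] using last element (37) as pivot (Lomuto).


Pivot: 37
  37 <= 37: swap -> [37, 98, 89, 4, 37]
  4 <= 37: swap -> [37, 4, 89, 98, 37]
Place pivot at 2: [37, 4, 37, 98, 89]

Partitioned: [37, 4, 37, 98, 89]


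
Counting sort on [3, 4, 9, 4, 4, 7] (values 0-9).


Input: [3, 4, 9, 4, 4, 7]
Counts: [0, 0, 0, 1, 3, 0, 0, 1, 0, 1]

Sorted: [3, 4, 4, 4, 7, 9]


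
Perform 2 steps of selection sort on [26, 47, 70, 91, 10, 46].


Initial: [26, 47, 70, 91, 10, 46]
Step 1: min=10 at 4
  Swap: [10, 47, 70, 91, 26, 46]
Step 2: min=26 at 4
  Swap: [10, 26, 70, 91, 47, 46]

After 2 steps: [10, 26, 70, 91, 47, 46]


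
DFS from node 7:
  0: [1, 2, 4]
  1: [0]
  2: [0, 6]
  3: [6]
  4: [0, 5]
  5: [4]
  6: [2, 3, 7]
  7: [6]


Visit 7, push [6]
Visit 6, push [3, 2]
Visit 2, push [0]
Visit 0, push [4, 1]
Visit 1, push []
Visit 4, push [5]
Visit 5, push []
Visit 3, push []

DFS order: [7, 6, 2, 0, 1, 4, 5, 3]


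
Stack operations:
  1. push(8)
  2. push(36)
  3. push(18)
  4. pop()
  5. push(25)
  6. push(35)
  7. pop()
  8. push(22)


push(8) -> [8]
push(36) -> [8, 36]
push(18) -> [8, 36, 18]
pop()->18, [8, 36]
push(25) -> [8, 36, 25]
push(35) -> [8, 36, 25, 35]
pop()->35, [8, 36, 25]
push(22) -> [8, 36, 25, 22]

Final stack: [8, 36, 25, 22]


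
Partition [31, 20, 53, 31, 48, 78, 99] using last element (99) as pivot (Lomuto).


Pivot: 99
  31 <= 99: advance i (no swap)
  20 <= 99: advance i (no swap)
  53 <= 99: advance i (no swap)
  31 <= 99: advance i (no swap)
  48 <= 99: advance i (no swap)
  78 <= 99: advance i (no swap)
Place pivot at 6: [31, 20, 53, 31, 48, 78, 99]

Partitioned: [31, 20, 53, 31, 48, 78, 99]


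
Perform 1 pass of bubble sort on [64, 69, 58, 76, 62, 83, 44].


Initial: [64, 69, 58, 76, 62, 83, 44]
Pass 1: [64, 58, 69, 62, 76, 44, 83] (3 swaps)

After 1 pass: [64, 58, 69, 62, 76, 44, 83]


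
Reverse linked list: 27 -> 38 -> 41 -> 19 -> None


Step 1: curr=27, set curr.next=prev(None) | reversed so far: 27
Step 2: curr=38, set curr.next=prev(27) | reversed so far: 38 -> 27
Step 3: curr=41, set curr.next=prev(38) | reversed so far: 41 -> 38 -> 27
Step 4: curr=19, set curr.next=prev(41) | reversed so far: 19 -> 41 -> 38 -> 27

19 -> 41 -> 38 -> 27 -> None


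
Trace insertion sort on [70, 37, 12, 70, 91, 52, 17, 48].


Initial: [70, 37, 12, 70, 91, 52, 17, 48]
Insert 37: [37, 70, 12, 70, 91, 52, 17, 48]
Insert 12: [12, 37, 70, 70, 91, 52, 17, 48]
Insert 70: [12, 37, 70, 70, 91, 52, 17, 48]
Insert 91: [12, 37, 70, 70, 91, 52, 17, 48]
Insert 52: [12, 37, 52, 70, 70, 91, 17, 48]
Insert 17: [12, 17, 37, 52, 70, 70, 91, 48]
Insert 48: [12, 17, 37, 48, 52, 70, 70, 91]

Sorted: [12, 17, 37, 48, 52, 70, 70, 91]


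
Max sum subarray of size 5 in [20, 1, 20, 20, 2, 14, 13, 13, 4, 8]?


[0:5]: 63
[1:6]: 57
[2:7]: 69
[3:8]: 62
[4:9]: 46
[5:10]: 52

Max: 69 at [2:7]


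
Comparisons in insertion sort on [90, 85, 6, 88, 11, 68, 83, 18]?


Algorithm: insertion sort
Input: [90, 85, 6, 88, 11, 68, 83, 18]
Sorted: [6, 11, 18, 68, 83, 85, 88, 90]

23


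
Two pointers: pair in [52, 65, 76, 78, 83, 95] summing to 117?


lo=0(52)+hi=5(95)=147
lo=0(52)+hi=4(83)=135
lo=0(52)+hi=3(78)=130
lo=0(52)+hi=2(76)=128
lo=0(52)+hi=1(65)=117

Yes: 52+65=117


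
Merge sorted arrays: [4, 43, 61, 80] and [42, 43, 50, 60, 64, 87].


Take 4 from A
Take 42 from B
Take 43 from A
Take 43 from B
Take 50 from B
Take 60 from B
Take 61 from A
Take 64 from B
Take 80 from A

Merged: [4, 42, 43, 43, 50, 60, 61, 64, 80, 87]


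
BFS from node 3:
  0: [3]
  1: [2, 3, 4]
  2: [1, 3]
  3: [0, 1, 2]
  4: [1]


Visit 3, enqueue [0, 1, 2]
Visit 0, enqueue []
Visit 1, enqueue [4]
Visit 2, enqueue []
Visit 4, enqueue []

BFS order: [3, 0, 1, 2, 4]


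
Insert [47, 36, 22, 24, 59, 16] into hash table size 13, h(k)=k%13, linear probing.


Insert 47: h=8 -> slot 8
Insert 36: h=10 -> slot 10
Insert 22: h=9 -> slot 9
Insert 24: h=11 -> slot 11
Insert 59: h=7 -> slot 7
Insert 16: h=3 -> slot 3

Table: [None, None, None, 16, None, None, None, 59, 47, 22, 36, 24, None]


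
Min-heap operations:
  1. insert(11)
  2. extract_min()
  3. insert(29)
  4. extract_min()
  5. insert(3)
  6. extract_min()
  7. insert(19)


insert(11) -> [11]
extract_min()->11, []
insert(29) -> [29]
extract_min()->29, []
insert(3) -> [3]
extract_min()->3, []
insert(19) -> [19]

Final heap: [19]


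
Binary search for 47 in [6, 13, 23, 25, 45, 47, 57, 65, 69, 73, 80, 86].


Step 1: lo=0, hi=11, mid=5, val=47

Found at index 5


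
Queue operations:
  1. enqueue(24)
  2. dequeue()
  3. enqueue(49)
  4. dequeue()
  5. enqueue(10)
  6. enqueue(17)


enqueue(24) -> [24]
dequeue()->24, []
enqueue(49) -> [49]
dequeue()->49, []
enqueue(10) -> [10]
enqueue(17) -> [10, 17]

Final queue: [10, 17]


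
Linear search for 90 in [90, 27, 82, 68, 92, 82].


i=0: 90==90 found!

Found at 0, 1 comps


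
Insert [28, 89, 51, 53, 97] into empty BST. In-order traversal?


Insert 28: root
Insert 89: R from 28
Insert 51: R from 28 -> L from 89
Insert 53: R from 28 -> L from 89 -> R from 51
Insert 97: R from 28 -> R from 89

In-order: [28, 51, 53, 89, 97]


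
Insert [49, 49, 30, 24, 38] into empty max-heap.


Insert 49: [49]
Insert 49: [49, 49]
Insert 30: [49, 49, 30]
Insert 24: [49, 49, 30, 24]
Insert 38: [49, 49, 30, 24, 38]

Final heap: [49, 49, 30, 24, 38]


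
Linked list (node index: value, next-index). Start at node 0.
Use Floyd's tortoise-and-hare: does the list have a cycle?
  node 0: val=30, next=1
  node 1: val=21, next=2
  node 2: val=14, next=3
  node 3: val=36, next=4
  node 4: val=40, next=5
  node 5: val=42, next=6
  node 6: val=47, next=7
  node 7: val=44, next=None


Floyd's tortoise (slow, +1) and hare (fast, +2):
  init: slow=0, fast=0
  step 1: slow=1, fast=2
  step 2: slow=2, fast=4
  step 3: slow=3, fast=6
  step 4: fast 6->7->None, no cycle

Cycle: no


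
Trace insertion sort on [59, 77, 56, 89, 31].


Initial: [59, 77, 56, 89, 31]
Insert 77: [59, 77, 56, 89, 31]
Insert 56: [56, 59, 77, 89, 31]
Insert 89: [56, 59, 77, 89, 31]
Insert 31: [31, 56, 59, 77, 89]

Sorted: [31, 56, 59, 77, 89]


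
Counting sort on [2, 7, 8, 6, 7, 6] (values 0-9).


Input: [2, 7, 8, 6, 7, 6]
Counts: [0, 0, 1, 0, 0, 0, 2, 2, 1, 0]

Sorted: [2, 6, 6, 7, 7, 8]


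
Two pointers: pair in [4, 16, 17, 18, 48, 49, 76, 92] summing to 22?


lo=0(4)+hi=7(92)=96
lo=0(4)+hi=6(76)=80
lo=0(4)+hi=5(49)=53
lo=0(4)+hi=4(48)=52
lo=0(4)+hi=3(18)=22

Yes: 4+18=22


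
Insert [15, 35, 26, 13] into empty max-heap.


Insert 15: [15]
Insert 35: [35, 15]
Insert 26: [35, 15, 26]
Insert 13: [35, 15, 26, 13]

Final heap: [35, 15, 26, 13]


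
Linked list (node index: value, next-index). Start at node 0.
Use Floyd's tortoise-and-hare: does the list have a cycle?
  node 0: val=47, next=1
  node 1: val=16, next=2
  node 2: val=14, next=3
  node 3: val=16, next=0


Floyd's tortoise (slow, +1) and hare (fast, +2):
  init: slow=0, fast=0
  step 1: slow=1, fast=2
  step 2: slow=2, fast=0
  step 3: slow=3, fast=2
  step 4: slow=0, fast=0
  slow == fast at node 0: cycle detected

Cycle: yes


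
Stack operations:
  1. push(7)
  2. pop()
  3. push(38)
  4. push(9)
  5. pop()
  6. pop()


push(7) -> [7]
pop()->7, []
push(38) -> [38]
push(9) -> [38, 9]
pop()->9, [38]
pop()->38, []

Final stack: []


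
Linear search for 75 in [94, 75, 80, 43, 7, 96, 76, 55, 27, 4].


i=0: 94!=75
i=1: 75==75 found!

Found at 1, 2 comps


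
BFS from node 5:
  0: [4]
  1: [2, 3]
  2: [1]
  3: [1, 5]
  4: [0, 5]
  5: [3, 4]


Visit 5, enqueue [3, 4]
Visit 3, enqueue [1]
Visit 4, enqueue [0]
Visit 1, enqueue [2]
Visit 0, enqueue []
Visit 2, enqueue []

BFS order: [5, 3, 4, 1, 0, 2]


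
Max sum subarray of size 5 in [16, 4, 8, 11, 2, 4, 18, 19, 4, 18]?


[0:5]: 41
[1:6]: 29
[2:7]: 43
[3:8]: 54
[4:9]: 47
[5:10]: 63

Max: 63 at [5:10]


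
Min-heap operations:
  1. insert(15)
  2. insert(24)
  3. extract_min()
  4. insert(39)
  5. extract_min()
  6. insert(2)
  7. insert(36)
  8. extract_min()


insert(15) -> [15]
insert(24) -> [15, 24]
extract_min()->15, [24]
insert(39) -> [24, 39]
extract_min()->24, [39]
insert(2) -> [2, 39]
insert(36) -> [2, 39, 36]
extract_min()->2, [36, 39]

Final heap: [36, 39]


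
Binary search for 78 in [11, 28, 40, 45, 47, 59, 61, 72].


Step 1: lo=0, hi=7, mid=3, val=45
Step 2: lo=4, hi=7, mid=5, val=59
Step 3: lo=6, hi=7, mid=6, val=61
Step 4: lo=7, hi=7, mid=7, val=72

Not found


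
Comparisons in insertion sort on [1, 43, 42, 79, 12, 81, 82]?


Algorithm: insertion sort
Input: [1, 43, 42, 79, 12, 81, 82]
Sorted: [1, 12, 42, 43, 79, 81, 82]

10


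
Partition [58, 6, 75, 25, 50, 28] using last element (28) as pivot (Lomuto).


Pivot: 28
  6 <= 28: swap -> [6, 58, 75, 25, 50, 28]
  25 <= 28: swap -> [6, 25, 75, 58, 50, 28]
Place pivot at 2: [6, 25, 28, 58, 50, 75]

Partitioned: [6, 25, 28, 58, 50, 75]


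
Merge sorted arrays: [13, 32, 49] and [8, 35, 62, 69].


Take 8 from B
Take 13 from A
Take 32 from A
Take 35 from B
Take 49 from A

Merged: [8, 13, 32, 35, 49, 62, 69]


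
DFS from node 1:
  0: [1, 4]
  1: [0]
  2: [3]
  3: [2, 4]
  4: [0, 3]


Visit 1, push [0]
Visit 0, push [4]
Visit 4, push [3]
Visit 3, push [2]
Visit 2, push []

DFS order: [1, 0, 4, 3, 2]


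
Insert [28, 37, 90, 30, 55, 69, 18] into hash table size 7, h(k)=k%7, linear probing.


Insert 28: h=0 -> slot 0
Insert 37: h=2 -> slot 2
Insert 90: h=6 -> slot 6
Insert 30: h=2, 1 probes -> slot 3
Insert 55: h=6, 2 probes -> slot 1
Insert 69: h=6, 5 probes -> slot 4
Insert 18: h=4, 1 probes -> slot 5

Table: [28, 55, 37, 30, 69, 18, 90]


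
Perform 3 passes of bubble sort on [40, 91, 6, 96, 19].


Initial: [40, 91, 6, 96, 19]
Pass 1: [40, 6, 91, 19, 96] (2 swaps)
Pass 2: [6, 40, 19, 91, 96] (2 swaps)
Pass 3: [6, 19, 40, 91, 96] (1 swaps)

After 3 passes: [6, 19, 40, 91, 96]


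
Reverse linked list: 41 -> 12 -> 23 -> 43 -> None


Step 1: curr=41, set curr.next=prev(None) | reversed so far: 41
Step 2: curr=12, set curr.next=prev(41) | reversed so far: 12 -> 41
Step 3: curr=23, set curr.next=prev(12) | reversed so far: 23 -> 12 -> 41
Step 4: curr=43, set curr.next=prev(23) | reversed so far: 43 -> 23 -> 12 -> 41

43 -> 23 -> 12 -> 41 -> None


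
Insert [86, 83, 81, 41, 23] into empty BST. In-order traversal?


Insert 86: root
Insert 83: L from 86
Insert 81: L from 86 -> L from 83
Insert 41: L from 86 -> L from 83 -> L from 81
Insert 23: L from 86 -> L from 83 -> L from 81 -> L from 41

In-order: [23, 41, 81, 83, 86]


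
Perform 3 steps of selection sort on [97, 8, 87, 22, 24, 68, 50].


Initial: [97, 8, 87, 22, 24, 68, 50]
Step 1: min=8 at 1
  Swap: [8, 97, 87, 22, 24, 68, 50]
Step 2: min=22 at 3
  Swap: [8, 22, 87, 97, 24, 68, 50]
Step 3: min=24 at 4
  Swap: [8, 22, 24, 97, 87, 68, 50]

After 3 steps: [8, 22, 24, 97, 87, 68, 50]


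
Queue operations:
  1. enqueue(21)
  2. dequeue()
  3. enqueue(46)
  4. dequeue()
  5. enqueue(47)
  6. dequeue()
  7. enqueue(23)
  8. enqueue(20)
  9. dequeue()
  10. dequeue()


enqueue(21) -> [21]
dequeue()->21, []
enqueue(46) -> [46]
dequeue()->46, []
enqueue(47) -> [47]
dequeue()->47, []
enqueue(23) -> [23]
enqueue(20) -> [23, 20]
dequeue()->23, [20]
dequeue()->20, []

Final queue: []


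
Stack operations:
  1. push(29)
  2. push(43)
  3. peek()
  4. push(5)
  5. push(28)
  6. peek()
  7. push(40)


push(29) -> [29]
push(43) -> [29, 43]
peek()->43
push(5) -> [29, 43, 5]
push(28) -> [29, 43, 5, 28]
peek()->28
push(40) -> [29, 43, 5, 28, 40]

Final stack: [29, 43, 5, 28, 40]


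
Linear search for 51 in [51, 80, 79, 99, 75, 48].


i=0: 51==51 found!

Found at 0, 1 comps


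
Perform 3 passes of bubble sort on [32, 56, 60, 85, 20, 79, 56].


Initial: [32, 56, 60, 85, 20, 79, 56]
Pass 1: [32, 56, 60, 20, 79, 56, 85] (3 swaps)
Pass 2: [32, 56, 20, 60, 56, 79, 85] (2 swaps)
Pass 3: [32, 20, 56, 56, 60, 79, 85] (2 swaps)

After 3 passes: [32, 20, 56, 56, 60, 79, 85]


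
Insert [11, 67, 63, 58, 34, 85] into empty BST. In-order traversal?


Insert 11: root
Insert 67: R from 11
Insert 63: R from 11 -> L from 67
Insert 58: R from 11 -> L from 67 -> L from 63
Insert 34: R from 11 -> L from 67 -> L from 63 -> L from 58
Insert 85: R from 11 -> R from 67

In-order: [11, 34, 58, 63, 67, 85]


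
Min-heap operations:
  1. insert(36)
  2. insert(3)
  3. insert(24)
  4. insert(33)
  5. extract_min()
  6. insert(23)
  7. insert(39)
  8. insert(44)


insert(36) -> [36]
insert(3) -> [3, 36]
insert(24) -> [3, 36, 24]
insert(33) -> [3, 33, 24, 36]
extract_min()->3, [24, 33, 36]
insert(23) -> [23, 24, 36, 33]
insert(39) -> [23, 24, 36, 33, 39]
insert(44) -> [23, 24, 36, 33, 39, 44]

Final heap: [23, 24, 36, 33, 39, 44]


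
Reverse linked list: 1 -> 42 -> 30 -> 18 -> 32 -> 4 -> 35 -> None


Step 1: curr=1, set curr.next=prev(None) | reversed so far: 1
Step 2: curr=42, set curr.next=prev(1) | reversed so far: 42 -> 1
Step 3: curr=30, set curr.next=prev(42) | reversed so far: 30 -> 42 -> 1
Step 4: curr=18, set curr.next=prev(30) | reversed so far: 18 -> 30 -> 42 -> 1
Step 5: curr=32, set curr.next=prev(18) | reversed so far: 32 -> 18 -> 30 -> 42 -> 1
Step 6: curr=4, set curr.next=prev(32) | reversed so far: 4 -> 32 -> 18 -> 30 -> 42 -> 1
Step 7: curr=35, set curr.next=prev(4) | reversed so far: 35 -> 4 -> 32 -> 18 -> 30 -> 42 -> 1

35 -> 4 -> 32 -> 18 -> 30 -> 42 -> 1 -> None


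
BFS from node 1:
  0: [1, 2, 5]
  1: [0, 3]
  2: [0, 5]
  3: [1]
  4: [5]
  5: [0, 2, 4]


Visit 1, enqueue [0, 3]
Visit 0, enqueue [2, 5]
Visit 3, enqueue []
Visit 2, enqueue []
Visit 5, enqueue [4]
Visit 4, enqueue []

BFS order: [1, 0, 3, 2, 5, 4]


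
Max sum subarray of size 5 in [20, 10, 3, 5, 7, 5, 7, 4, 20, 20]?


[0:5]: 45
[1:6]: 30
[2:7]: 27
[3:8]: 28
[4:9]: 43
[5:10]: 56

Max: 56 at [5:10]


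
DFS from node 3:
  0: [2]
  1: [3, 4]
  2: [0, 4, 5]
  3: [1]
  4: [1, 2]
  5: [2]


Visit 3, push [1]
Visit 1, push [4]
Visit 4, push [2]
Visit 2, push [5, 0]
Visit 0, push []
Visit 5, push []

DFS order: [3, 1, 4, 2, 0, 5]


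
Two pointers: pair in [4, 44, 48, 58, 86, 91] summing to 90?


lo=0(4)+hi=5(91)=95
lo=0(4)+hi=4(86)=90

Yes: 4+86=90


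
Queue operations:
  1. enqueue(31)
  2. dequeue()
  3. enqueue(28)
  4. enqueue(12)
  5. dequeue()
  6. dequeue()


enqueue(31) -> [31]
dequeue()->31, []
enqueue(28) -> [28]
enqueue(12) -> [28, 12]
dequeue()->28, [12]
dequeue()->12, []

Final queue: []


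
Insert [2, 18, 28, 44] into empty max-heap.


Insert 2: [2]
Insert 18: [18, 2]
Insert 28: [28, 2, 18]
Insert 44: [44, 28, 18, 2]

Final heap: [44, 28, 18, 2]


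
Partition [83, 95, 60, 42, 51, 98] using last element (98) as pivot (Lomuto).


Pivot: 98
  83 <= 98: advance i (no swap)
  95 <= 98: advance i (no swap)
  60 <= 98: advance i (no swap)
  42 <= 98: advance i (no swap)
  51 <= 98: advance i (no swap)
Place pivot at 5: [83, 95, 60, 42, 51, 98]

Partitioned: [83, 95, 60, 42, 51, 98]


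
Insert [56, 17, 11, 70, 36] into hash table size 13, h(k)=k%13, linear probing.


Insert 56: h=4 -> slot 4
Insert 17: h=4, 1 probes -> slot 5
Insert 11: h=11 -> slot 11
Insert 70: h=5, 1 probes -> slot 6
Insert 36: h=10 -> slot 10

Table: [None, None, None, None, 56, 17, 70, None, None, None, 36, 11, None]


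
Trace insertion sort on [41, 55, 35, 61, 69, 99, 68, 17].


Initial: [41, 55, 35, 61, 69, 99, 68, 17]
Insert 55: [41, 55, 35, 61, 69, 99, 68, 17]
Insert 35: [35, 41, 55, 61, 69, 99, 68, 17]
Insert 61: [35, 41, 55, 61, 69, 99, 68, 17]
Insert 69: [35, 41, 55, 61, 69, 99, 68, 17]
Insert 99: [35, 41, 55, 61, 69, 99, 68, 17]
Insert 68: [35, 41, 55, 61, 68, 69, 99, 17]
Insert 17: [17, 35, 41, 55, 61, 68, 69, 99]

Sorted: [17, 35, 41, 55, 61, 68, 69, 99]


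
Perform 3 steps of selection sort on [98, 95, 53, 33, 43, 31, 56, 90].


Initial: [98, 95, 53, 33, 43, 31, 56, 90]
Step 1: min=31 at 5
  Swap: [31, 95, 53, 33, 43, 98, 56, 90]
Step 2: min=33 at 3
  Swap: [31, 33, 53, 95, 43, 98, 56, 90]
Step 3: min=43 at 4
  Swap: [31, 33, 43, 95, 53, 98, 56, 90]

After 3 steps: [31, 33, 43, 95, 53, 98, 56, 90]


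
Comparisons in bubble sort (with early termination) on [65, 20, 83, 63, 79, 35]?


Algorithm: bubble sort (with early termination)
Input: [65, 20, 83, 63, 79, 35]
Sorted: [20, 35, 63, 65, 79, 83]

15


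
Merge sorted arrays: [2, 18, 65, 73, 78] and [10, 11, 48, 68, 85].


Take 2 from A
Take 10 from B
Take 11 from B
Take 18 from A
Take 48 from B
Take 65 from A
Take 68 from B
Take 73 from A
Take 78 from A

Merged: [2, 10, 11, 18, 48, 65, 68, 73, 78, 85]


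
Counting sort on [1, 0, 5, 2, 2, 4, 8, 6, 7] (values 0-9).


Input: [1, 0, 5, 2, 2, 4, 8, 6, 7]
Counts: [1, 1, 2, 0, 1, 1, 1, 1, 1, 0]

Sorted: [0, 1, 2, 2, 4, 5, 6, 7, 8]


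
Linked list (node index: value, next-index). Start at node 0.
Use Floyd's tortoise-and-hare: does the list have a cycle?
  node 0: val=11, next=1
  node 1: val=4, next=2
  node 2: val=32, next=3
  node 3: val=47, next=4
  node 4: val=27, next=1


Floyd's tortoise (slow, +1) and hare (fast, +2):
  init: slow=0, fast=0
  step 1: slow=1, fast=2
  step 2: slow=2, fast=4
  step 3: slow=3, fast=2
  step 4: slow=4, fast=4
  slow == fast at node 4: cycle detected

Cycle: yes


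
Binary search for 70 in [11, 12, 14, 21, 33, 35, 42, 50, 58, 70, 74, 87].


Step 1: lo=0, hi=11, mid=5, val=35
Step 2: lo=6, hi=11, mid=8, val=58
Step 3: lo=9, hi=11, mid=10, val=74
Step 4: lo=9, hi=9, mid=9, val=70

Found at index 9


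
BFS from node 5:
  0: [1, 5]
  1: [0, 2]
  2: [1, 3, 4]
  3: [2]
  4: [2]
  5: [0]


Visit 5, enqueue [0]
Visit 0, enqueue [1]
Visit 1, enqueue [2]
Visit 2, enqueue [3, 4]
Visit 3, enqueue []
Visit 4, enqueue []

BFS order: [5, 0, 1, 2, 3, 4]


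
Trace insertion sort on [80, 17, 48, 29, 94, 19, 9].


Initial: [80, 17, 48, 29, 94, 19, 9]
Insert 17: [17, 80, 48, 29, 94, 19, 9]
Insert 48: [17, 48, 80, 29, 94, 19, 9]
Insert 29: [17, 29, 48, 80, 94, 19, 9]
Insert 94: [17, 29, 48, 80, 94, 19, 9]
Insert 19: [17, 19, 29, 48, 80, 94, 9]
Insert 9: [9, 17, 19, 29, 48, 80, 94]

Sorted: [9, 17, 19, 29, 48, 80, 94]


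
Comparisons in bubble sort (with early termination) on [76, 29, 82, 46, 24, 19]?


Algorithm: bubble sort (with early termination)
Input: [76, 29, 82, 46, 24, 19]
Sorted: [19, 24, 29, 46, 76, 82]

15


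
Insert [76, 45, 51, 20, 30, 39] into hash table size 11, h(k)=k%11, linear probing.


Insert 76: h=10 -> slot 10
Insert 45: h=1 -> slot 1
Insert 51: h=7 -> slot 7
Insert 20: h=9 -> slot 9
Insert 30: h=8 -> slot 8
Insert 39: h=6 -> slot 6

Table: [None, 45, None, None, None, None, 39, 51, 30, 20, 76]


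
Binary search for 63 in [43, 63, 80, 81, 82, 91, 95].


Step 1: lo=0, hi=6, mid=3, val=81
Step 2: lo=0, hi=2, mid=1, val=63

Found at index 1


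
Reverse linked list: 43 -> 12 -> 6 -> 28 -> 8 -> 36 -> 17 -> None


Step 1: curr=43, set curr.next=prev(None) | reversed so far: 43
Step 2: curr=12, set curr.next=prev(43) | reversed so far: 12 -> 43
Step 3: curr=6, set curr.next=prev(12) | reversed so far: 6 -> 12 -> 43
Step 4: curr=28, set curr.next=prev(6) | reversed so far: 28 -> 6 -> 12 -> 43
Step 5: curr=8, set curr.next=prev(28) | reversed so far: 8 -> 28 -> 6 -> 12 -> 43
Step 6: curr=36, set curr.next=prev(8) | reversed so far: 36 -> 8 -> 28 -> 6 -> 12 -> 43
Step 7: curr=17, set curr.next=prev(36) | reversed so far: 17 -> 36 -> 8 -> 28 -> 6 -> 12 -> 43

17 -> 36 -> 8 -> 28 -> 6 -> 12 -> 43 -> None


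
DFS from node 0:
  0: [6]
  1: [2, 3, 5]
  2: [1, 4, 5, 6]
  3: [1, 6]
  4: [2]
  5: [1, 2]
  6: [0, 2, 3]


Visit 0, push [6]
Visit 6, push [3, 2]
Visit 2, push [5, 4, 1]
Visit 1, push [5, 3]
Visit 3, push []
Visit 5, push []
Visit 4, push []

DFS order: [0, 6, 2, 1, 3, 5, 4]


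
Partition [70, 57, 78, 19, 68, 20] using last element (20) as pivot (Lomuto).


Pivot: 20
  19 <= 20: swap -> [19, 57, 78, 70, 68, 20]
Place pivot at 1: [19, 20, 78, 70, 68, 57]

Partitioned: [19, 20, 78, 70, 68, 57]


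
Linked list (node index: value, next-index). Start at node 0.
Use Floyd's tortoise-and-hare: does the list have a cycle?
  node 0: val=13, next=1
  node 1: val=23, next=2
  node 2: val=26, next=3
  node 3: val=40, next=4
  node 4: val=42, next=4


Floyd's tortoise (slow, +1) and hare (fast, +2):
  init: slow=0, fast=0
  step 1: slow=1, fast=2
  step 2: slow=2, fast=4
  step 3: slow=3, fast=4
  step 4: slow=4, fast=4
  slow == fast at node 4: cycle detected

Cycle: yes


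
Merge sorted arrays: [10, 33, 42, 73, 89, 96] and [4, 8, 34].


Take 4 from B
Take 8 from B
Take 10 from A
Take 33 from A
Take 34 from B

Merged: [4, 8, 10, 33, 34, 42, 73, 89, 96]


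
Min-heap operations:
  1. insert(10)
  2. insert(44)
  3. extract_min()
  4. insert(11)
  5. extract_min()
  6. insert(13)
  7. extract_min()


insert(10) -> [10]
insert(44) -> [10, 44]
extract_min()->10, [44]
insert(11) -> [11, 44]
extract_min()->11, [44]
insert(13) -> [13, 44]
extract_min()->13, [44]

Final heap: [44]


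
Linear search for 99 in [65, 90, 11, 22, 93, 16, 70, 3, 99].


i=0: 65!=99
i=1: 90!=99
i=2: 11!=99
i=3: 22!=99
i=4: 93!=99
i=5: 16!=99
i=6: 70!=99
i=7: 3!=99
i=8: 99==99 found!

Found at 8, 9 comps


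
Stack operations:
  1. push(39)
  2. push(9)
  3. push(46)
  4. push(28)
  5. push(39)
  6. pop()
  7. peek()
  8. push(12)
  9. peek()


push(39) -> [39]
push(9) -> [39, 9]
push(46) -> [39, 9, 46]
push(28) -> [39, 9, 46, 28]
push(39) -> [39, 9, 46, 28, 39]
pop()->39, [39, 9, 46, 28]
peek()->28
push(12) -> [39, 9, 46, 28, 12]
peek()->12

Final stack: [39, 9, 46, 28, 12]


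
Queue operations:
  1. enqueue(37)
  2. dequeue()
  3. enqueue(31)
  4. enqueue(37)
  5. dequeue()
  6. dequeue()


enqueue(37) -> [37]
dequeue()->37, []
enqueue(31) -> [31]
enqueue(37) -> [31, 37]
dequeue()->31, [37]
dequeue()->37, []

Final queue: []


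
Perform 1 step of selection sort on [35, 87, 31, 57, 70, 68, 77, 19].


Initial: [35, 87, 31, 57, 70, 68, 77, 19]
Step 1: min=19 at 7
  Swap: [19, 87, 31, 57, 70, 68, 77, 35]

After 1 step: [19, 87, 31, 57, 70, 68, 77, 35]


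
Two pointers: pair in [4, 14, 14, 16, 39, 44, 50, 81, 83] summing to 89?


lo=0(4)+hi=8(83)=87
lo=1(14)+hi=8(83)=97
lo=1(14)+hi=7(81)=95
lo=1(14)+hi=6(50)=64
lo=2(14)+hi=6(50)=64
lo=3(16)+hi=6(50)=66
lo=4(39)+hi=6(50)=89

Yes: 39+50=89


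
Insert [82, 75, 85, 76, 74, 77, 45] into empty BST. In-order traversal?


Insert 82: root
Insert 75: L from 82
Insert 85: R from 82
Insert 76: L from 82 -> R from 75
Insert 74: L from 82 -> L from 75
Insert 77: L from 82 -> R from 75 -> R from 76
Insert 45: L from 82 -> L from 75 -> L from 74

In-order: [45, 74, 75, 76, 77, 82, 85]


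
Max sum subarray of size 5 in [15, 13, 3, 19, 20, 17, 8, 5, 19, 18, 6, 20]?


[0:5]: 70
[1:6]: 72
[2:7]: 67
[3:8]: 69
[4:9]: 69
[5:10]: 67
[6:11]: 56
[7:12]: 68

Max: 72 at [1:6]


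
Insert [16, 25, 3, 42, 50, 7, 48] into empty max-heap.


Insert 16: [16]
Insert 25: [25, 16]
Insert 3: [25, 16, 3]
Insert 42: [42, 25, 3, 16]
Insert 50: [50, 42, 3, 16, 25]
Insert 7: [50, 42, 7, 16, 25, 3]
Insert 48: [50, 42, 48, 16, 25, 3, 7]

Final heap: [50, 42, 48, 16, 25, 3, 7]


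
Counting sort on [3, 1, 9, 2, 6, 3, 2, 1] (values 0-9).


Input: [3, 1, 9, 2, 6, 3, 2, 1]
Counts: [0, 2, 2, 2, 0, 0, 1, 0, 0, 1]

Sorted: [1, 1, 2, 2, 3, 3, 6, 9]


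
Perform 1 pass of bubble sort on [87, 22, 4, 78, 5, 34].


Initial: [87, 22, 4, 78, 5, 34]
Pass 1: [22, 4, 78, 5, 34, 87] (5 swaps)

After 1 pass: [22, 4, 78, 5, 34, 87]


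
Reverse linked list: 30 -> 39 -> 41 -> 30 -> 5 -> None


Step 1: curr=30, set curr.next=prev(None) | reversed so far: 30
Step 2: curr=39, set curr.next=prev(30) | reversed so far: 39 -> 30
Step 3: curr=41, set curr.next=prev(39) | reversed so far: 41 -> 39 -> 30
Step 4: curr=30, set curr.next=prev(41) | reversed so far: 30 -> 41 -> 39 -> 30
Step 5: curr=5, set curr.next=prev(30) | reversed so far: 5 -> 30 -> 41 -> 39 -> 30

5 -> 30 -> 41 -> 39 -> 30 -> None


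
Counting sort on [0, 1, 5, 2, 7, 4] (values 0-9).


Input: [0, 1, 5, 2, 7, 4]
Counts: [1, 1, 1, 0, 1, 1, 0, 1, 0, 0]

Sorted: [0, 1, 2, 4, 5, 7]


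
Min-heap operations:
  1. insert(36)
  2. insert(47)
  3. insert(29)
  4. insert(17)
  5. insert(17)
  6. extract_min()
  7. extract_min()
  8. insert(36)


insert(36) -> [36]
insert(47) -> [36, 47]
insert(29) -> [29, 47, 36]
insert(17) -> [17, 29, 36, 47]
insert(17) -> [17, 17, 36, 47, 29]
extract_min()->17, [17, 29, 36, 47]
extract_min()->17, [29, 47, 36]
insert(36) -> [29, 36, 36, 47]

Final heap: [29, 36, 36, 47]


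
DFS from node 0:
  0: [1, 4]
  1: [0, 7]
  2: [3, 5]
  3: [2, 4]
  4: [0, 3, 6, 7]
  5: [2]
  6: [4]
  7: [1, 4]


Visit 0, push [4, 1]
Visit 1, push [7]
Visit 7, push [4]
Visit 4, push [6, 3]
Visit 3, push [2]
Visit 2, push [5]
Visit 5, push []
Visit 6, push []

DFS order: [0, 1, 7, 4, 3, 2, 5, 6]


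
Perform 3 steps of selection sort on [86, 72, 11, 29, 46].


Initial: [86, 72, 11, 29, 46]
Step 1: min=11 at 2
  Swap: [11, 72, 86, 29, 46]
Step 2: min=29 at 3
  Swap: [11, 29, 86, 72, 46]
Step 3: min=46 at 4
  Swap: [11, 29, 46, 72, 86]

After 3 steps: [11, 29, 46, 72, 86]


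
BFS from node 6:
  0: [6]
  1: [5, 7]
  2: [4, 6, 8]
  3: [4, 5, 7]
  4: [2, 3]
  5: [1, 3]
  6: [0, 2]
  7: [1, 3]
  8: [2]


Visit 6, enqueue [0, 2]
Visit 0, enqueue []
Visit 2, enqueue [4, 8]
Visit 4, enqueue [3]
Visit 8, enqueue []
Visit 3, enqueue [5, 7]
Visit 5, enqueue [1]
Visit 7, enqueue []
Visit 1, enqueue []

BFS order: [6, 0, 2, 4, 8, 3, 5, 7, 1]


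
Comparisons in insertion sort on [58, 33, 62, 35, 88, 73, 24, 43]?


Algorithm: insertion sort
Input: [58, 33, 62, 35, 88, 73, 24, 43]
Sorted: [24, 33, 35, 43, 58, 62, 73, 88]

19


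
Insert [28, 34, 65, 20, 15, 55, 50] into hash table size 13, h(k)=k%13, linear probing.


Insert 28: h=2 -> slot 2
Insert 34: h=8 -> slot 8
Insert 65: h=0 -> slot 0
Insert 20: h=7 -> slot 7
Insert 15: h=2, 1 probes -> slot 3
Insert 55: h=3, 1 probes -> slot 4
Insert 50: h=11 -> slot 11

Table: [65, None, 28, 15, 55, None, None, 20, 34, None, None, 50, None]


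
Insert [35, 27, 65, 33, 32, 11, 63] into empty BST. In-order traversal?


Insert 35: root
Insert 27: L from 35
Insert 65: R from 35
Insert 33: L from 35 -> R from 27
Insert 32: L from 35 -> R from 27 -> L from 33
Insert 11: L from 35 -> L from 27
Insert 63: R from 35 -> L from 65

In-order: [11, 27, 32, 33, 35, 63, 65]


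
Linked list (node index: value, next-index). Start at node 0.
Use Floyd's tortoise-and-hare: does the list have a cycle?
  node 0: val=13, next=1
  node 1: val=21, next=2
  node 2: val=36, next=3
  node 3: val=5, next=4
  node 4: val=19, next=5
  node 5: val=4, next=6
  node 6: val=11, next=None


Floyd's tortoise (slow, +1) and hare (fast, +2):
  init: slow=0, fast=0
  step 1: slow=1, fast=2
  step 2: slow=2, fast=4
  step 3: slow=3, fast=6
  step 4: fast -> None, no cycle

Cycle: no


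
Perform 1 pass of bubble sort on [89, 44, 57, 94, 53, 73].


Initial: [89, 44, 57, 94, 53, 73]
Pass 1: [44, 57, 89, 53, 73, 94] (4 swaps)

After 1 pass: [44, 57, 89, 53, 73, 94]
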